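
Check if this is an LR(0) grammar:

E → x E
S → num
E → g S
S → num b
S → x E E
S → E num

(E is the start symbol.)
A grammar is LR(0) if no state in the canonical LR(0) collection has:
  - both a shift item (dot before a terminal) and a complete item (shift-reduce conflict), or
  - two or more complete items (reduce-reduce conflict; the accept item [E' → E .] counts as a complete item here).

Augment with E' → E and build the canonical LR(0) collection (I0 = CLOSURE({[E' → . E]}), then GOTO on every symbol after a dot until no new states appear). It has 13 states:
  I0: { [E → . g S], [E → . x E], [E' → . E] }  — shift
  I1: { [E' → E .] }  — accept
  I2: { [E → . g S], [E → . x E], [E → g . S], [S → . E num], [S → . num b], [S → . num], [S → . x E E] }  — shift
  I3: { [E → . g S], [E → . x E], [E → x . E] }  — shift
  I4: { [E → x E .] }  — reduce
  I5: { [S → E . num] }  — shift
  I6: { [E → g S .] }  — reduce
  I7: { [S → num . b], [S → num .] }  — shift, reduce
  I8: { [E → . g S], [E → . x E], [E → x . E], [S → x . E E] }  — shift
  I9: { [E → . g S], [E → . x E], [E → x E .], [S → x E . E] }  — shift, reduce
  I10: { [S → x E E .] }  — reduce
  I11: { [S → num b .] }  — reduce
  I12: { [S → E num .] }  — reduce

Conflict in state I7:
  Shift-reduce conflict between [S → num .] and [S → num . b]
So the grammar is NOT LR(0).

Answer: No. Shift-reduce conflict between [S → num .] and [S → num . b]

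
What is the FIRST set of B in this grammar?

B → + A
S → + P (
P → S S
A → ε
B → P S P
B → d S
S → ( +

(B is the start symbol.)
{ '(', '+', 'd' }

To compute FIRST(B), examine every production with B on the left-hand side, reading each right-hand side left to right until a non-nullable symbol is reached.

FIRST sets of the other non-terminals involved (by the same procedure, iterated to a fixed point):
  FIRST(P) = { '(', '+' }

From B → + A:
  - '+' is a terminal: add '+' and stop
From B → P S P:
  - P is a non-terminal: add FIRST(P) \ {ε} = { '(', '+' }
    P is not nullable, so stop
From B → d S:
  - d is a terminal: add 'd' and stop

Collecting: FIRST(B) = { '(', '+', 'd' }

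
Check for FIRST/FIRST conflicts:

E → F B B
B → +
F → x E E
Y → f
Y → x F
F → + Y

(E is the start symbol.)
Productions for F:
  F → x E E: FIRST = { 'x' }
  F → + Y: FIRST = { '+' }
Productions for Y:
  Y → f: FIRST = { 'f' }
  Y → x F: FIRST = { 'x' }
E, B have only one production, so no FIRST/FIRST conflict is possible there.

All alternatives of each non-terminal have pairwise disjoint FIRST sets.

Answer: No FIRST/FIRST conflicts.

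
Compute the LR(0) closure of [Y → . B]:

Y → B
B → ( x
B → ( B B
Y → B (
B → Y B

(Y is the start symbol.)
To compute CLOSURE, for each item [A → α.Bβ] where B is a non-terminal, add [B → .γ] for all productions B → γ; repeat for the newly added items until nothing changes.

Start with: [Y → . B]
  [Y → . B] has the dot before B: add [B → . ( x], [B → . ( B B], [B → . Y B]
  [B → . Y B] has the dot before Y: add [Y → . B (]
No further items can be added.

CLOSURE = { [B → . ( B B], [B → . ( x], [B → . Y B], [Y → . B (], [Y → . B] }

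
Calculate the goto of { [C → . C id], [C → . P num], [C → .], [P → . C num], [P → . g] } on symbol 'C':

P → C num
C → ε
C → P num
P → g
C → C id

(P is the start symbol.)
GOTO(I, 'C') = CLOSURE({ [A → αX.β] : [A → α.Xβ] ∈ I, X = 'C' })

Items with dot before 'C', with the dot advanced:
  [C → . C id] → [C → C . id]
  [P → . C num] → [P → C . num]
Closure adds nothing (no advanced item has the dot before a non-terminal).

GOTO = { [C → C . id], [P → C . num] }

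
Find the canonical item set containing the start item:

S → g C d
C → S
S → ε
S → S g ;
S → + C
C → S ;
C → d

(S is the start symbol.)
First, augment the grammar with S' → S
I₀ = CLOSURE({ [S' → . S] }):
  [S' → . S] has the dot before S: add [S → . g C d], [S → .], [S → . S g ;], [S → . + C]
No further items can be added.

I₀ = { [S → . + C], [S → . S g ;], [S → . g C d], [S → .], [S' → . S] }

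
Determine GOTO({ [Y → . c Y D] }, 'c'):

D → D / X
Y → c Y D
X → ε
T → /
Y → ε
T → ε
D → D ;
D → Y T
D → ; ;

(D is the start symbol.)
{ [Y → . c Y D], [Y → .], [Y → c . Y D] }

GOTO(I, 'c') = CLOSURE({ [A → αX.β] : [A → α.Xβ] ∈ I, X = 'c' })

Items with dot before 'c', with the dot advanced:
  [Y → . c Y D] → [Y → c . Y D]
Closure of the advanced items:
  [Y → c . Y D] has the dot before Y: add [Y → . c Y D], [Y → .]

GOTO = { [Y → . c Y D], [Y → .], [Y → c . Y D] }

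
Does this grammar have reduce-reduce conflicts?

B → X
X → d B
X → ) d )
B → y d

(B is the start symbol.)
A reduce-reduce conflict occurs when an LR(0) state has two complete items [A → α .] and [B → β .] — both call for a reduction, and with no lookahead the parser cannot choose between them.

Augment with B' → B and build the canonical LR(0) collection (I0 = CLOSURE({[B' → . B]}), then GOTO on every symbol after a dot until no new states appear). It has 10 states:
  I0: { [B → . X], [B → . y d], [B' → . B], [X → . ) d )], [X → . d B] }  — shift
  I1: { [X → ) . d )] }  — shift
  I2: { [B' → B .] }  — accept
  I3: { [B → X .] }  — reduce
  I4: { [B → . X], [B → . y d], [X → . ) d )], [X → . d B], [X → d . B] }  — shift
  I5: { [B → y . d] }  — shift
  I6: { [B → y d .] }  — reduce
  I7: { [X → d B .] }  — reduce
  I8: { [X → ) d . )] }  — shift
  I9: { [X → ) d ) .] }  — reduce

No state contains more than one complete item.

Answer: No reduce-reduce conflicts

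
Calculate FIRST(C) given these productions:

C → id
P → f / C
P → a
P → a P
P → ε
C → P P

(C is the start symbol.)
To compute FIRST(C), examine every production with C on the left-hand side, reading each right-hand side left to right until a non-nullable symbol is reached.

FIRST sets of the other non-terminals involved (by the same procedure, iterated to a fixed point):
  FIRST(P) = { 'a', 'f', ε }

From C → id:
  - id is a terminal: add 'id' and stop
From C → P P:
  - P is a non-terminal: add FIRST(P) \ {ε} = { 'a', 'f' }
    P is nullable, so continue to the next symbol
  - P is a non-terminal: add FIRST(P) \ {ε} = { 'a', 'f' }
    P is nullable and nothing follows, so the whole right-hand side can vanish: ε ∈ FIRST(C)

Collecting: FIRST(C) = { 'a', 'f', 'id', ε }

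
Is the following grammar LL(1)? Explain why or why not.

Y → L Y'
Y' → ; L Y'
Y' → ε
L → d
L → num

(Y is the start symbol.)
Yes, the grammar is LL(1).

Relevant sets:
  FOLLOW(Y') = { $ }

For Y':
  PREDICT(Y' → ';' L Y') = { ';' }
  PREDICT(Y' → ε) = { $ }
For L:
  PREDICT(L → d) = { 'd' }
  PREDICT(L → num) = { 'num' }
Y has a single production, so nothing to check there.

All predict sets are disjoint. The grammar IS LL(1).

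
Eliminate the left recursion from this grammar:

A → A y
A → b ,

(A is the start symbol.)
A → b , A'
A' → y A'
A' → ε

A is directly left-recursive. The standard transformation for
  A → A α₁ | ... | A α_m | β₁ | ... | β_n
is
  A  → β₁ A' | ... | β_n A'
  A' → α₁ A' | ... | α_m A' | ε

A → b , becomes A → b , A'
A → A y becomes A' → y A'
Add A' → ε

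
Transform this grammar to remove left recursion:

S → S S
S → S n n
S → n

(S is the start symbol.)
S is directly left-recursive. The standard transformation for
  A → A α₁ | ... | A α_m | β₁ | ... | β_n
is
  A  → β₁ A' | ... | β_n A'
  A' → α₁ A' | ... | α_m A' | ε

S → n becomes S → n S'
S → S S becomes S' → S S'
S → S n n becomes S' → n n S'
Add S' → ε

Resulting grammar:
S → n S'
S' → S S'
S' → n n S'
S' → ε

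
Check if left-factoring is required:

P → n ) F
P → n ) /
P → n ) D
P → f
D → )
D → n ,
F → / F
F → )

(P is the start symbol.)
Yes, P has productions with common prefix 'n )'

Left-factoring is needed when two productions for the same non-terminal
share a common prefix on the right-hand side.

Productions for P:
  P → n ) F
  P → n ) /
  P → n ) D
  P → f
Productions for D:
  D → )
  D → n ,
Productions for F:
  F → / F
  F → )

Found common prefix 'n )' in productions for P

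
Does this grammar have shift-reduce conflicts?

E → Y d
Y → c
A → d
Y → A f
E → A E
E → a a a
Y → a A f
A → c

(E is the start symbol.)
No shift-reduce conflicts

A shift-reduce conflict occurs when an LR(0) state has both:
  - a complete (reduce) item [A → α .] (dot at the end), and
  - a shift item [B → β . c γ] (dot before a terminal).

Augment with E' → E and build the canonical LR(0) collection (I0 = CLOSURE({[E' → . E]}), then GOTO on every symbol after a dot until no new states appear). It has 15 states:
  I0: { [A → . c], [A → . d], [E → . A E], [E → . Y d], [E → . a a a], [E' → . E], [Y → . A f], [Y → . a A f], [Y → . c] }  — shift
  I1: { [A → . c], [A → . d], [E → . A E], [E → . Y d], [E → . a a a], [E → A . E], [Y → . A f], [Y → . a A f], [Y → . c], [Y → A . f] }  — shift
  I2: { [E' → E .] }  — accept
  I3: { [E → Y . d] }  — shift
  I4: { [A → . c], [A → . d], [E → a . a a], [Y → a . A f] }  — shift
  I5: { [A → c .], [Y → c .] }  — 2 reduces
  I6: { [A → d .] }  — reduce
  I7: { [Y → a A . f] }  — shift
  I8: { [E → a a . a] }  — shift
  I9: { [A → c .] }  — reduce
  I10: { [E → a a a .] }  — reduce
  I11: { [Y → a A f .] }  — reduce
  I12: { [E → Y d .] }  — reduce
  I13: { [E → A E .] }  — reduce
  I14: { [Y → A f .] }  — reduce

No state contains both a complete item and a shift item.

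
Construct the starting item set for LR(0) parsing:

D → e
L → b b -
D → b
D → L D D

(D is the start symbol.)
{ [D → . L D D], [D → . b], [D → . e], [D' → . D], [L → . b b -] }

First, augment the grammar with D' → D
I₀ = CLOSURE({ [D' → . D] }):
  [D' → . D] has the dot before D: add [D → . e], [D → . b], [D → . L D D]
  [D → . L D D] has the dot before L: add [L → . b b -]
No further items can be added.

I₀ = { [D → . L D D], [D → . b], [D → . e], [D' → . D], [L → . b b -] }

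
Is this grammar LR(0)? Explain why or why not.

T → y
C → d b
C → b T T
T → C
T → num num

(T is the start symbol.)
Augment with T' → T and build the canonical LR(0) collection (I0 = CLOSURE({[T' → . T]}), then GOTO on every symbol after a dot until no new states appear). It has 11 states:
  I0: { [C → . b T T], [C → . d b], [T → . C], [T → . num num], [T → . y], [T' → . T] }  — shift
  I1: { [T → C .] }  — reduce
  I2: { [T' → T .] }  — accept
  I3: { [C → . b T T], [C → . d b], [C → b . T T], [T → . C], [T → . num num], [T → . y] }  — shift
  I4: { [C → d . b] }  — shift
  I5: { [T → num . num] }  — shift
  I6: { [T → y .] }  — reduce
  I7: { [T → num num .] }  — reduce
  I8: { [C → d b .] }  — reduce
  I9: { [C → . b T T], [C → . d b], [C → b T . T], [T → . C], [T → . num num], [T → . y] }  — shift
  I10: { [C → b T T .] }  — reduce

Every state is either a pure shift/goto state or contains exactly one complete item and nothing to shift — no conflicts. The grammar is LR(0).

Answer: Yes, the grammar is LR(0)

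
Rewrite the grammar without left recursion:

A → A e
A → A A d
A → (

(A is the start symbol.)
A → ( A'
A' → e A'
A' → A d A'
A' → ε

A is directly left-recursive. The standard transformation for
  A → A α₁ | ... | A α_m | β₁ | ... | β_n
is
  A  → β₁ A' | ... | β_n A'
  A' → α₁ A' | ... | α_m A' | ε

A → ( becomes A → ( A'
A → A e becomes A' → e A'
A → A A d becomes A' → A d A'
Add A' → ε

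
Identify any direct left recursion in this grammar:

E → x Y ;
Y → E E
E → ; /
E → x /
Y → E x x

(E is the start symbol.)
E → x Y ;: starts with x
Y → E E: starts with E
E → ; /: starts with ';'
E → x /: starts with x
Y → E x x: starts with E

No direct left recursion found.

Answer: No direct left recursion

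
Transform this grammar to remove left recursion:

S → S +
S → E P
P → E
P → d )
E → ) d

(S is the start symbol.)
S is directly left-recursive. The standard transformation for
  A → A α₁ | ... | A α_m | β₁ | ... | β_n
is
  A  → β₁ A' | ... | β_n A'
  A' → α₁ A' | ... | α_m A' | ε

S → E P becomes S → E P S'
S → S + becomes S' → + S'
Add S' → ε

Productions for other non-terminals are unchanged:
  P → E
  P → d )
  E → ) d

Resulting grammar:
S → E P S'
S' → + S'
S' → ε
P → E
P → d )
E → ) d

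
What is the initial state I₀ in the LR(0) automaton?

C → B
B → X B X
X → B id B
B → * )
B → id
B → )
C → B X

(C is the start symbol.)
First, augment the grammar with C' → C
I₀ = CLOSURE({ [C' → . C] }):
  [C' → . C] has the dot before C: add [C → . B], [C → . B X]
  [C → . B] has the dot before B: add [B → . X B X], [B → . * )], [B → . id], [B → . )]
  [B → . X B X] has the dot before X: add [X → . B id B]
No further items can be added.

I₀ = { [B → . )], [B → . * )], [B → . X B X], [B → . id], [C → . B X], [C → . B], [C' → . C], [X → . B id B] }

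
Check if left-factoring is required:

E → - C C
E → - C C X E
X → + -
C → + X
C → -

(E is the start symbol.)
Left-factoring is needed when two productions for the same non-terminal
share a common prefix on the right-hand side.

Productions for E:
  E → - C C
  E → - C C X E
Productions for C:
  C → + X
  C → -

Found common prefix '- C C' in productions for E

Answer: Yes, E has productions with common prefix '- C C'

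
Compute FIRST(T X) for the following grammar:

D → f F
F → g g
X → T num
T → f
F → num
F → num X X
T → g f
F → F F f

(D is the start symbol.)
{ 'f', 'g' }

FIRST sets of the non-terminals involved (from the grammar, by fixed-point iteration):
  FIRST(T) = { 'f', 'g' }

To compute FIRST(T X), process the symbols left to right:
Symbol T is a non-terminal. Add FIRST(T) \ {ε} = { 'f', 'g' }
T is not nullable (ε ∉ FIRST(T)), so stop here.
FIRST(T X) = { 'f', 'g' }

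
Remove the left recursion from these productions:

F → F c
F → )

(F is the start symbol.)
F → ) F'
F' → c F'
F' → ε

F is directly left-recursive. The standard transformation for
  A → A α₁ | ... | A α_m | β₁ | ... | β_n
is
  A  → β₁ A' | ... | β_n A'
  A' → α₁ A' | ... | α_m A' | ε

F → ) becomes F → ) F'
F → F c becomes F' → c F'
Add F' → ε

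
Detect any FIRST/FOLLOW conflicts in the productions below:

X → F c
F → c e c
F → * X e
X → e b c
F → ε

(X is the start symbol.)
Yes. F → c e c with FOLLOW(F) on { 'c' }

A FIRST/FOLLOW conflict occurs when a non-terminal N has a nullable alternative N → β (β ⇒* ε) and another alternative N → α with FIRST(α) ∩ FOLLOW(N) ≠ ∅: on such a lookahead the parser cannot decide between expanding α and letting N vanish via β.

Nullable non-terminals: F.

F: nullable alternative(s) F → ε; FOLLOW(F) = { 'c' }
  F → c e c: FIRST \ {ε} = { 'c' } — overlaps FOLLOW(F) on { 'c' }: CONFLICT
  F → * X e: FIRST \ {ε} = { '*' } — disjoint from FOLLOW(F)
  F → ε: FIRST \ {ε} = { } — this is the only nullable alternative, skip

X has no nullable alternative, so no FIRST/FOLLOW check is needed there.

So the grammar has 1 FIRST/FOLLOW conflict (marked CONFLICT above).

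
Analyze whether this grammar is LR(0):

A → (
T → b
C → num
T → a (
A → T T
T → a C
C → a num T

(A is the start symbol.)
Yes, the grammar is LR(0)

A grammar is LR(0) if no state in the canonical LR(0) collection has:
  - both a shift item (dot before a terminal) and a complete item (shift-reduce conflict), or
  - two or more complete items (reduce-reduce conflict; the accept item [A' → A .] counts as a complete item here).

Augment with A' → A and build the canonical LR(0) collection (I0 = CLOSURE({[A' → . A]}), then GOTO on every symbol after a dot until no new states appear). It has 13 states:
  I0: { [A → . (], [A → . T T], [A' → . A], [T → . a (], [T → . a C], [T → . b] }  — shift
  I1: { [A → ( .] }  — reduce
  I2: { [A' → A .] }  — accept
  I3: { [A → T . T], [T → . a (], [T → . a C], [T → . b] }  — shift
  I4: { [C → . a num T], [C → . num], [T → a . (], [T → a . C] }  — shift
  I5: { [T → b .] }  — reduce
  I6: { [T → a ( .] }  — reduce
  I7: { [T → a C .] }  — reduce
  I8: { [C → a . num T] }  — shift
  I9: { [C → num .] }  — reduce
  I10: { [C → a num . T], [T → . a (], [T → . a C], [T → . b] }  — shift
  I11: { [C → a num T .] }  — reduce
  I12: { [A → T T .] }  — reduce

Every state is either a pure shift/goto state or contains exactly one complete item and nothing to shift — no conflicts. The grammar is LR(0).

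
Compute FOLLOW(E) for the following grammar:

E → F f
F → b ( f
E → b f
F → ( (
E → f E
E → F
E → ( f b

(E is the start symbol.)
{ $ }

To compute FOLLOW(E), find every occurrence of E on a right-hand side N → α E β: add FIRST(β) \ {ε}, and if β is empty or nullable also add FOLLOW(N). Iterate to a fixed point.

E is the start symbol, so $ ∈ FOLLOW(E).
In E → f E: E is at the end; this adds FOLLOW(E) to itself — nothing new

Taking the union: FOLLOW(E) = { $ }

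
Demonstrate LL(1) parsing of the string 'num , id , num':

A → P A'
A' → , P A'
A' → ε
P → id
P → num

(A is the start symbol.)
LL(1) parsing maintains a stack (initially the start symbol over $) and the input. At each step: if the stack top is a terminal, match it against the current input token; if it is a non-terminal N, replace it with the RHS of M[N, lookahead] (the unique production whose predict set contains the lookahead).

Stack is shown with the top on the left.

Stack     Input             Action
----------------------------------
A $       num , id , num $  output A → P A'
P A' $    num , id , num $  output P → num
num A' $  num , id , num $  match 'num'
A' $      , id , num $      output A' → , P A'
, P A' $  , id , num $      match ','
P A' $    id , num $        output P → id
id A' $   id , num $        match 'id'
A' $      , num $           output A' → , P A'
, P A' $  , num $           match ','
P A' $    num $             output P → num
num A' $  num $             match 'num'
A' $      $                 output A' → ε
$         $                 accept

The string is accepted.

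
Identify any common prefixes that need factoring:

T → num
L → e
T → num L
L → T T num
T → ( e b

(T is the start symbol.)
Yes, T has productions with common prefix 'num'

Left-factoring is needed when two productions for the same non-terminal
share a common prefix on the right-hand side.

Productions for T:
  T → num
  T → num L
  T → ( e b
Productions for L:
  L → e
  L → T T num

Found common prefix 'num' in productions for T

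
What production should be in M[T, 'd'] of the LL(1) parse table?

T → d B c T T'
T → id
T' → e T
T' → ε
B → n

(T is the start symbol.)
To find M[T, 'd'], we find productions for T where 'd' is in the predict set (PREDICT(N → α) = (FIRST(α) \ {ε}) ∪ (FOLLOW(N) if α ⇒* ε)).

T → d B c T T': PREDICT = { 'd' }
  'd' is in predict set, so this production goes in M[T, 'd']
T → id: PREDICT = { 'id' }

M[T, 'd'] = T → d B c T T'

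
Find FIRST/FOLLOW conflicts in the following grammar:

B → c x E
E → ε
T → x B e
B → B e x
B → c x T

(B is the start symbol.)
A FIRST/FOLLOW conflict occurs when a non-terminal N has a nullable alternative N → β (β ⇒* ε) and another alternative N → α with FIRST(α) ∩ FOLLOW(N) ≠ ∅: on such a lookahead the parser cannot decide between expanding α and letting N vanish via β.

Nullable non-terminals: E.
E has a nullable alternative but only one production, so nothing to check.

B, T have no nullable alternative, so no FIRST/FOLLOW check is needed there.

No FIRST/FOLLOW conflicts found.

Answer: No FIRST/FOLLOW conflicts.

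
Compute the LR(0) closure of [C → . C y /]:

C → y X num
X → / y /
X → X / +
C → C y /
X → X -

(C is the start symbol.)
{ [C → . C y /], [C → . y X num] }

To compute CLOSURE, for each item [A → α.Bβ] where B is a non-terminal, add [B → .γ] for all productions B → γ; repeat for the newly added items until nothing changes.

Start with: [C → . C y /]
  [C → . C y /] has the dot before C: add [C → . y X num]
No further items can be added.

CLOSURE = { [C → . C y /], [C → . y X num] }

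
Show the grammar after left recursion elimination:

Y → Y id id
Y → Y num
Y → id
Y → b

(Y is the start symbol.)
Y is directly left-recursive. The standard transformation for
  A → A α₁ | ... | A α_m | β₁ | ... | β_n
is
  A  → β₁ A' | ... | β_n A'
  A' → α₁ A' | ... | α_m A' | ε

Y → id becomes Y → id Y'
Y → b becomes Y → b Y'
Y → Y id id becomes Y' → id id Y'
Y → Y num becomes Y' → num Y'
Add Y' → ε

Resulting grammar:
Y → id Y'
Y → b Y'
Y' → id id Y'
Y' → num Y'
Y' → ε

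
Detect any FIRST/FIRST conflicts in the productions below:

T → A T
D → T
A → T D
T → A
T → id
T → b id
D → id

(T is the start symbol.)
Yes. T → A T / T → A on { 'b', 'id' }; T → A T / T → id on { 'id' }; T → A T / T → b id on { 'b' }; T → A / T → id on { 'id' }; T → A / T → b id on { 'b' }; D → T / D → id on { 'id' }

FIRST sets of the non-terminals at (or reachable through a nullable prefix from) the front of some alternative:
  FIRST(A) = { 'b', 'id' }
  FIRST(T) = { 'b', 'id' }

Productions for T:
  T → A T: FIRST = { 'b', 'id' }
  T → A: FIRST = { 'b', 'id' }
  T → id: FIRST = { 'id' }
  T → b id: FIRST = { 'b' }
Productions for D:
  D → T: FIRST = { 'b', 'id' }
  D → id: FIRST = { 'id' }
A has only one production, so no FIRST/FIRST conflict is possible there.

Conflict for T: T → A T and T → A
  Overlap: { 'b', 'id' }
Conflict for T: T → A T and T → id
  Overlap: { 'id' }
Conflict for T: T → A T and T → b id
  Overlap: { 'b' }
Conflict for T: T → A and T → id
  Overlap: { 'id' }
Conflict for T: T → A and T → b id
  Overlap: { 'b' }
Conflict for D: D → T and D → id
  Overlap: { 'id' }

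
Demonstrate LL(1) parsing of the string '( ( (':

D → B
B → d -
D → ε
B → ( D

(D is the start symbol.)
Stack is shown with the top on the left.

Stack  Input    Action
----------------------
D $    ( ( ( $  output D → B
B $    ( ( ( $  output B → ( D
( D $  ( ( ( $  match '('
D $    ( ( $    output D → B
B $    ( ( $    output B → ( D
( D $  ( ( $    match '('
D $    ( $      output D → B
B $    ( $      output B → ( D
( D $  ( $      match '('
D $    $        output D → ε
$      $        accept

The string is accepted.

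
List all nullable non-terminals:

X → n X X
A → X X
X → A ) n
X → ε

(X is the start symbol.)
ε-productions: X → ε
So X is immediately nullable.
A → X X: every symbol on the right is nullable, so A is nullable too.
Every non-terminal is now nullable.
Nullable = { 'A', 'X' }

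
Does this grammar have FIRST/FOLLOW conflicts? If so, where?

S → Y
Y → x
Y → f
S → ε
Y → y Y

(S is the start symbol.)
No FIRST/FOLLOW conflicts.

A FIRST/FOLLOW conflict occurs when a non-terminal N has a nullable alternative N → β (β ⇒* ε) and another alternative N → α with FIRST(α) ∩ FOLLOW(N) ≠ ∅: on such a lookahead the parser cannot decide between expanding α and letting N vanish via β.

Nullable non-terminals: S.
FIRST sets used below: FIRST(Y) = { 'f', 'x', 'y' }

S: nullable alternative(s) S → ε; FOLLOW(S) = { $ }
  S → Y: FIRST \ {ε} = { 'f', 'x', 'y' } — disjoint from FOLLOW(S)
  S → ε: FIRST \ {ε} = { } — this is the only nullable alternative, skip

Y has no nullable alternative, so no FIRST/FOLLOW check is needed there.

No FIRST/FOLLOW conflicts found.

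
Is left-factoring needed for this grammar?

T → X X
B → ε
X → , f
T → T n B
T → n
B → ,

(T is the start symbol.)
Left-factoring is needed when two productions for the same non-terminal
share a common prefix on the right-hand side.

Productions for T:
  T → X X
  T → T n B
  T → n
Productions for B:
  B → ε
  B → ,

No common prefixes found.

Answer: No, left-factoring is not needed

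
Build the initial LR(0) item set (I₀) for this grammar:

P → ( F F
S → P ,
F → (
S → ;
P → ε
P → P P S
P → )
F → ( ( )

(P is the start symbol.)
First, augment the grammar with P' → P
I₀ = CLOSURE({ [P' → . P] }):
  [P' → . P] has the dot before P: add [P → . ( F F], [P → .], [P → . P P S], [P → . )]
No further items can be added.

I₀ = { [P → . ( F F], [P → . )], [P → . P P S], [P → .], [P' → . P] }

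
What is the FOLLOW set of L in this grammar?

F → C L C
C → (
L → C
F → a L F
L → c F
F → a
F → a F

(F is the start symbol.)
To compute FOLLOW(L), find every occurrence of L on a right-hand side N → α L β: add FIRST(β) \ {ε}, and if β is empty or nullable also add FOLLOW(N). Iterate to a fixed point.

In F → C L C: L is followed by C, add FIRST(C) \ {ε} = { '(' }
In F → a L F: L is followed by F, add FIRST(F) \ {ε} = { '(', 'a' }

Taking the union: FOLLOW(L) = { '(', 'a' }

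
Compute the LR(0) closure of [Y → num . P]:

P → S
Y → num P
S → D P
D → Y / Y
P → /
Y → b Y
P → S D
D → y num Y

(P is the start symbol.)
{ [D → . Y / Y], [D → . y num Y], [P → . /], [P → . S D], [P → . S], [S → . D P], [Y → . b Y], [Y → . num P], [Y → num . P] }

Start with: [Y → num . P]
  [Y → num . P] has the dot before P: add [P → . S], [P → . /], [P → . S D]
  [P → . S] has the dot before S: add [S → . D P]
  [S → . D P] has the dot before D: add [D → . Y / Y], [D → . y num Y]
  [D → . Y / Y] has the dot before Y: add [Y → . num P], [Y → . b Y]
No further items can be added.

CLOSURE = { [D → . Y / Y], [D → . y num Y], [P → . /], [P → . S D], [P → . S], [S → . D P], [Y → . b Y], [Y → . num P], [Y → num . P] }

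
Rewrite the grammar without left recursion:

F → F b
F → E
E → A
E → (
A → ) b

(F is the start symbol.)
F is directly left-recursive. The standard transformation for
  A → A α₁ | ... | A α_m | β₁ | ... | β_n
is
  A  → β₁ A' | ... | β_n A'
  A' → α₁ A' | ... | α_m A' | ε

F → E becomes F → E F'
F → F b becomes F' → b F'
Add F' → ε

Productions for other non-terminals are unchanged:
  E → A
  E → (
  A → ) b

Resulting grammar:
F → E F'
F' → b F'
F' → ε
E → A
E → (
A → ) b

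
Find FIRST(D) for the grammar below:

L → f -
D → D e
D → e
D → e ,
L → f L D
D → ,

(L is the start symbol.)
To compute FIRST(D), examine every production with D on the left-hand side, reading each right-hand side left to right until a non-nullable symbol is reached.

From D → D e:
  - D is the symbol being defined: contributes nothing new
    D is not nullable, so stop
From D → e:
  - e is a terminal: add 'e' and stop
From D → e ,:
  - e is a terminal: add 'e' and stop
From D → ,:
  - ',' is a terminal: add ',' and stop

Collecting: FIRST(D) = { ',', 'e' }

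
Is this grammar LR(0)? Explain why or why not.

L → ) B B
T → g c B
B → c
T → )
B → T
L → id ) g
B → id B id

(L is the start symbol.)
Augment with L' → L and build the canonical LR(0) collection (I0 = CLOSURE({[L' → . L]}), then GOTO on every symbol after a dot until no new states appear). It has 17 states:
  I0: { [L → . ) B B], [L → . id ) g], [L' → . L] }  — shift
  I1: { [B → . T], [B → . c], [B → . id B id], [L → ) . B B], [T → . )], [T → . g c B] }  — shift
  I2: { [L' → L .] }  — accept
  I3: { [L → id . ) g] }  — shift
  I4: { [L → id ) . g] }  — shift
  I5: { [L → id ) g .] }  — reduce
  I6: { [T → ) .] }  — reduce
  I7: { [B → . T], [B → . c], [B → . id B id], [L → ) B . B], [T → . )], [T → . g c B] }  — shift
  I8: { [B → T .] }  — reduce
  I9: { [B → c .] }  — reduce
  I10: { [T → g . c B] }  — shift
  I11: { [B → . T], [B → . c], [B → . id B id], [B → id . B id], [T → . )], [T → . g c B] }  — shift
  I12: { [B → id B . id] }  — shift
  I13: { [B → id B id .] }  — reduce
  I14: { [B → . T], [B → . c], [B → . id B id], [T → . )], [T → . g c B], [T → g c . B] }  — shift
  I15: { [T → g c B .] }  — reduce
  I16: { [L → ) B B .] }  — reduce

Every state is either a pure shift/goto state or contains exactly one complete item and nothing to shift — no conflicts. The grammar is LR(0).

Answer: Yes, the grammar is LR(0)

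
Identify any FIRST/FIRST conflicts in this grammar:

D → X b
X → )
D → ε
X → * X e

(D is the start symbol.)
No FIRST/FIRST conflicts.

FIRST sets of the non-terminals at (or reachable through a nullable prefix from) the front of some alternative:
  FIRST(X) = { ')', '*' }

Productions for D:
  D → X b: FIRST = { ')', '*' }
  D → ε: FIRST = { ε }
Productions for X:
  X → ): FIRST = { ')' }
  X → * X e: FIRST = { '*' }

All alternatives of each non-terminal have pairwise disjoint FIRST sets.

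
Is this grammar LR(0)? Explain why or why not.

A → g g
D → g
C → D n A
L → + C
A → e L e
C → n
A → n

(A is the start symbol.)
A grammar is LR(0) if no state in the canonical LR(0) collection has:
  - both a shift item (dot before a terminal) and a complete item (shift-reduce conflict), or
  - two or more complete items (reduce-reduce conflict; the accept item [A' → A .] counts as a complete item here).

Augment with A' → A and build the canonical LR(0) collection (I0 = CLOSURE({[A' → . A]}), then GOTO on every symbol after a dot until no new states appear). It has 15 states:
  I0: { [A → . e L e], [A → . g g], [A → . n], [A' → . A] }  — shift
  I1: { [A' → A .] }  — accept
  I2: { [A → e . L e], [L → . + C] }  — shift
  I3: { [A → g . g] }  — shift
  I4: { [A → n .] }  — reduce
  I5: { [A → g g .] }  — reduce
  I6: { [C → . D n A], [C → . n], [D → . g], [L → + . C] }  — shift
  I7: { [A → e L . e] }  — shift
  I8: { [A → e L e .] }  — reduce
  I9: { [L → + C .] }  — reduce
  I10: { [C → D . n A] }  — shift
  I11: { [D → g .] }  — reduce
  I12: { [C → n .] }  — reduce
  I13: { [A → . e L e], [A → . g g], [A → . n], [C → D n . A] }  — shift
  I14: { [C → D n A .] }  — reduce

Every state is either a pure shift/goto state or contains exactly one complete item and nothing to shift — no conflicts. The grammar is LR(0).

Answer: Yes, the grammar is LR(0)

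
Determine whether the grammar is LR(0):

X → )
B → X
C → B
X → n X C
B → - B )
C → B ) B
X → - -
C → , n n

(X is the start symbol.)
No. Shift-reduce conflict between [C → B .] and [C → B . ) B]

Augment with X' → X and build the canonical LR(0) collection (I0 = CLOSURE({[X' → . X]}), then GOTO on every symbol after a dot until no new states appear). It has 19 states:
  I0: { [X → . )], [X → . - -], [X → . n X C], [X' → . X] }  — shift
  I1: { [X → ) .] }  — reduce
  I2: { [X → - . -] }  — shift
  I3: { [X' → X .] }  — accept
  I4: { [X → . )], [X → . - -], [X → . n X C], [X → n . X C] }  — shift
  I5: { [B → . - B )], [B → . X], [C → . , n n], [C → . B ) B], [C → . B], [X → . )], [X → . - -], [X → . n X C], [X → n X . C] }  — shift
  I6: { [C → , . n n] }  — shift
  I7: { [B → - . B )], [B → . - B )], [B → . X], [X → - . -], [X → . )], [X → . - -], [X → . n X C] }  — shift
  I8: { [C → B . ) B], [C → B .] }  — shift, reduce
  I9: { [X → n X C .] }  — reduce
  I10: { [B → X .] }  — reduce
  I11: { [B → . - B )], [B → . X], [C → B ) . B], [X → . )], [X → . - -], [X → . n X C] }  — shift
  I12: { [C → B ) B .] }  — reduce
  I13: { [B → - . B )], [B → . - B )], [B → . X], [X → - - .], [X → - . -], [X → . )], [X → . - -], [X → . n X C] }  — shift, reduce
  I14: { [B → - B . )] }  — shift
  I15: { [B → - B ) .] }  — reduce
  I16: { [C → , n . n] }  — shift
  I17: { [C → , n n .] }  — reduce
  I18: { [X → - - .] }  — reduce

Conflict in state I8:
  Shift-reduce conflict between [C → B .] and [C → B . ) B]
So the grammar is NOT LR(0).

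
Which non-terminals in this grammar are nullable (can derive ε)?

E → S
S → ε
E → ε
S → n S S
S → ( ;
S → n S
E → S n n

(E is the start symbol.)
{ 'E', 'S' }

ε-productions: S → ε, E → ε
So S, E are immediately nullable.
Every non-terminal is now nullable.
Nullable = { 'E', 'S' }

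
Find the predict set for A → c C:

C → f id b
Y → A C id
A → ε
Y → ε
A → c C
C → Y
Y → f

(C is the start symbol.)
PREDICT(A → c C) = (FIRST(RHS) \ {ε}) ∪ (FOLLOW(A) if ε ∈ FIRST(RHS), i.e. RHS ⇒* ε)
FIRST(c C) = { 'c' }
ε ∉ FIRST(c C), so FOLLOW(A) is not added.
PREDICT(A → c C) = { 'c' }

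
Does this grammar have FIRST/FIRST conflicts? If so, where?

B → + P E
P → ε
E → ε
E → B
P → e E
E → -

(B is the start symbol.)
A FIRST/FIRST conflict occurs when two productions N → α and N → β for the same non-terminal have FIRST(α) ∩ FIRST(β) ≠ ∅ (with ε ∈ FIRST of a nullable right-hand side, so two nullable alternatives also conflict).

FIRST sets of the non-terminals at (or reachable through a nullable prefix from) the front of some alternative:
  FIRST(B) = { '+' }

Productions for P:
  P → ε: FIRST = { ε }
  P → e E: FIRST = { 'e' }
Productions for E:
  E → ε: FIRST = { ε }
  E → B: FIRST = { '+' }
  E → -: FIRST = { '-' }
B has only one production, so no FIRST/FIRST conflict is possible there.

All alternatives of each non-terminal have pairwise disjoint FIRST sets.

Answer: No FIRST/FIRST conflicts.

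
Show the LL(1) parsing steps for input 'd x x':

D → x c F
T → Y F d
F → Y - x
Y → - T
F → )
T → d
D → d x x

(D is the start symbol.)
LL(1) parsing maintains a stack (initially the start symbol over $) and the input. At each step: if the stack top is a terminal, match it against the current input token; if it is a non-terminal N, replace it with the RHS of M[N, lookahead] (the unique production whose predict set contains the lookahead).

Stack is shown with the top on the left.

Stack    Input    Action
------------------------
D $      d x x $  output D → d x x
d x x $  d x x $  match 'd'
x x $    x x $    match 'x'
x $      x $      match 'x'
$        $        accept

The string is accepted.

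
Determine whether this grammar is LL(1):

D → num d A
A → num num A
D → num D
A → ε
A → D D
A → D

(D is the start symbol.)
Relevant sets:
  FIRST(D) = { 'num' }
  FOLLOW(A) = { $, 'num' }

For D:
  PREDICT(D → num d A) = { 'num' }
  PREDICT(D → num D) = { 'num' }
For A:
  PREDICT(A → num num A) = { 'num' }
  PREDICT(A → ε) = { $, 'num' }
  PREDICT(A → D D) = { 'num' }
  PREDICT(A → D) = { 'num' }

Conflict found: Predict set conflict for D: { 'num' }
The grammar is NOT LL(1).

Answer: No. Predict set conflict for D: { 'num' }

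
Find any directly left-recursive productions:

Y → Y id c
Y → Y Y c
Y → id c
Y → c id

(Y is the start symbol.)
Yes, Y is left-recursive

Direct left recursion occurs when N → N α for some non-terminal N (the right-hand side begins with the left-hand side itself).

Y → Y id c: LEFT RECURSIVE (starts with Y)
Y → Y Y c: LEFT RECURSIVE (starts with Y)
Y → id c: starts with id
Y → c id: starts with c

The grammar has direct left recursion on: Y.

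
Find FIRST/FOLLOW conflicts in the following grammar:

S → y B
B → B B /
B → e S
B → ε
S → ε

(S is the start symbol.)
Yes. B → B B '/' with FOLLOW(B) on { '/', 'e' }; B → e S with FOLLOW(B) on { 'e' }

A FIRST/FOLLOW conflict occurs when a non-terminal N has a nullable alternative N → β (β ⇒* ε) and another alternative N → α with FIRST(α) ∩ FOLLOW(N) ≠ ∅: on such a lookahead the parser cannot decide between expanding α and letting N vanish via β.

Nullable non-terminals: B, S.
FIRST sets used below: FIRST(B) = { '/', 'e', ε }

B: nullable alternative(s) B → ε; FOLLOW(B) = { $, '/', 'e' }
  B → B B /: FIRST \ {ε} = { '/', 'e' } — overlaps FOLLOW(B) on { '/', 'e' }: CONFLICT
  B → e S: FIRST \ {ε} = { 'e' } — overlaps FOLLOW(B) on { 'e' }: CONFLICT
  B → ε: FIRST \ {ε} = { } — this is the only nullable alternative, skip

S: nullable alternative(s) S → ε; FOLLOW(S) = { $, '/', 'e' }
  S → y B: FIRST \ {ε} = { 'y' } — disjoint from FOLLOW(S)
  S → ε: FIRST \ {ε} = { } — this is the only nullable alternative, skip

So the grammar has 2 FIRST/FOLLOW conflicts (marked CONFLICT above).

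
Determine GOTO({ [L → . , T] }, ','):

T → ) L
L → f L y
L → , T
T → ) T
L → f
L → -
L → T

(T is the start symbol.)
GOTO(I, ',') = CLOSURE({ [A → αX.β] : [A → α.Xβ] ∈ I, X = ',' })

Items with dot before ',', with the dot advanced:
  [L → . , T] → [L → , . T]
Closure of the advanced items:
  [L → , . T] has the dot before T: add [T → . ) L], [T → . ) T]

GOTO = { [L → , . T], [T → . ) L], [T → . ) T] }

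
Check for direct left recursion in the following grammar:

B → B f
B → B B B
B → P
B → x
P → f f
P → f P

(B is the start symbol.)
Direct left recursion occurs when N → N α for some non-terminal N (the right-hand side begins with the left-hand side itself).

B → B f: LEFT RECURSIVE (starts with B)
B → B B B: LEFT RECURSIVE (starts with B)
B → P: starts with P
B → x: starts with x
P → f f: starts with f
P → f P: starts with f

The grammar has direct left recursion on: B.

Answer: Yes, B is left-recursive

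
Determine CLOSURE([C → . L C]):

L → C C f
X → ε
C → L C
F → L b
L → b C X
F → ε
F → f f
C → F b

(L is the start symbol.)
{ [C → . F b], [C → . L C], [F → . L b], [F → . f f], [F → .], [L → . C C f], [L → . b C X] }

To compute CLOSURE, for each item [A → α.Bβ] where B is a non-terminal, add [B → .γ] for all productions B → γ; repeat for the newly added items until nothing changes.

Start with: [C → . L C]
  [C → . L C] has the dot before L: add [L → . C C f], [L → . b C X]
  [L → . C C f] has the dot before C: add [C → . F b]
  [C → . F b] has the dot before F: add [F → . L b], [F → .], [F → . f f]
No further items can be added.

CLOSURE = { [C → . F b], [C → . L C], [F → . L b], [F → . f f], [F → .], [L → . C C f], [L → . b C X] }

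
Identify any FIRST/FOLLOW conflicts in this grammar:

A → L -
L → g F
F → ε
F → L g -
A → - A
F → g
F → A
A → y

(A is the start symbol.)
Yes. F → L g '-' with FOLLOW(F) on { 'g' }; F → g with FOLLOW(F) on { 'g' }; F → A with FOLLOW(F) on { '-', 'g' }

Nullable non-terminals: F.
FIRST sets used below: FIRST(L) = { 'g' }, FIRST(A) = { '-', 'g', 'y' }

F: nullable alternative(s) F → ε; FOLLOW(F) = { '-', 'g' }
  F → ε: FIRST \ {ε} = { } — this is the only nullable alternative, skip
  F → L g -: FIRST \ {ε} = { 'g' } — overlaps FOLLOW(F) on { 'g' }: CONFLICT
  F → g: FIRST \ {ε} = { 'g' } — overlaps FOLLOW(F) on { 'g' }: CONFLICT
  F → A: FIRST \ {ε} = { '-', 'g', 'y' } — overlaps FOLLOW(F) on { '-', 'g' }: CONFLICT

A, L have no nullable alternative, so no FIRST/FOLLOW check is needed there.

So the grammar has 3 FIRST/FOLLOW conflicts (marked CONFLICT above).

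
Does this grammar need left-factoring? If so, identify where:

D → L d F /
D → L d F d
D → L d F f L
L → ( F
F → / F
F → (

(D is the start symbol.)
Yes, D has productions with common prefix 'L d F'

Left-factoring is needed when two productions for the same non-terminal
share a common prefix on the right-hand side.

Productions for D:
  D → L d F /
  D → L d F d
  D → L d F f L
Productions for F:
  F → / F
  F → (

Found common prefix 'L d F' in productions for D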